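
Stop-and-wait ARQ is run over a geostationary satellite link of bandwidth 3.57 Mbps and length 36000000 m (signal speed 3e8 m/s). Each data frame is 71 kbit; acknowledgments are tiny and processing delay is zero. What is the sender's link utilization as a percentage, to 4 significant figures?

7.653 %

t_tx = L/R = 71000/3570000 = 0.019888 s.
t_prop = 36000000/300000000 = 0.12 s; RTT = 0.24 s.
Cycle = t_tx + RTT = 0.259888 s.
Utilization = t_tx / cycle = 0.019888/0.259888 = 7.653 %.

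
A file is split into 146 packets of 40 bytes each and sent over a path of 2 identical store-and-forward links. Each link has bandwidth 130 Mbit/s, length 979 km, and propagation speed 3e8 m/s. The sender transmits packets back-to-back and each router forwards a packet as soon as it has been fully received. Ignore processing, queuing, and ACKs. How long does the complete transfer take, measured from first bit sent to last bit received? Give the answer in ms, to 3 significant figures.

6.89 ms

Per-hop transmission t_tx = L/R = 320/130000000 = 0.00246154 ms.
Per-hop propagation t_prop = 979000/300000000 = 3.26333 ms.
Pipeline fill: first packet needs 2·t_tx to clear all hops; remaining 145 packets each add one t_tx.
Total = (2+146-1)·t_tx + 2·t_prop = 147·0.00246154 + 2·3.26333 = 6.89 ms.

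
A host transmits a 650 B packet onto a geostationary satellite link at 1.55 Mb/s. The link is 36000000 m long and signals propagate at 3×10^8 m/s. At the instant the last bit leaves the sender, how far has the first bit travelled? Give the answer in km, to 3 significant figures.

t_tx = L/R = 5200/1550000 = 0.00335484 s.
Distance = s × t_tx = 300000000 × 0.00335484 = 1010 km.

1010 km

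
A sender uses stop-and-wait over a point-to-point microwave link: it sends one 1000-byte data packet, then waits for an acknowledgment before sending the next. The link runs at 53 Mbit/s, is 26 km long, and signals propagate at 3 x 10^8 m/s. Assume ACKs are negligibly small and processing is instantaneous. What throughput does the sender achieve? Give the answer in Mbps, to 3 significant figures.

t_tx = L/R = 8000/53000000 = 0.000150943 s.
t_prop = 26000/300000000 = 8.66667e-05 s; RTT = 0.000173333 s.
Cycle = t_tx + RTT = 0.000324277 s.
Throughput = L / cycle = 8000 / 0.000324277 = 24.7 Mbps.

24.7 Mbps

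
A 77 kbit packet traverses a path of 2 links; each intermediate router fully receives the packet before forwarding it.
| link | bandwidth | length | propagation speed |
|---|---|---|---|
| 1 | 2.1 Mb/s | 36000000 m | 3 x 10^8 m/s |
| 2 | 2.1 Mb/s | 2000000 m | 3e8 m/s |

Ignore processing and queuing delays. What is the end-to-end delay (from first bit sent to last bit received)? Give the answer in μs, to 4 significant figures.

L = 77000 bits.
Transmission delay per hop = L/R = 77000/2100000 = 36666.7 μs; 2 hops → 73333.3 μs.
Propagation delays (d/s per hop): 120000, 6666.67 μs; sum = 126667 μs.
End-to-end = 200000 μs.

200000 μs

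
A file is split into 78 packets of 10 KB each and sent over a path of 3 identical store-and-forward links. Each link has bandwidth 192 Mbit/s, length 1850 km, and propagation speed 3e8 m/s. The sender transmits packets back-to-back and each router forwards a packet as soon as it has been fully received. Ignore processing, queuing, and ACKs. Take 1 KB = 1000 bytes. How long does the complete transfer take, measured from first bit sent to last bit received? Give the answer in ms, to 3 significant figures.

51.8 ms

Per-hop transmission t_tx = L/R = 80000/192000000 = 0.416667 ms.
Per-hop propagation t_prop = 1850000/300000000 = 6.16667 ms.
Pipeline fill: first packet needs 3·t_tx to clear all hops; remaining 77 packets each add one t_tx.
Total = (3+78-1)·t_tx + 3·t_prop = 80·0.416667 + 3·6.16667 = 51.8 ms.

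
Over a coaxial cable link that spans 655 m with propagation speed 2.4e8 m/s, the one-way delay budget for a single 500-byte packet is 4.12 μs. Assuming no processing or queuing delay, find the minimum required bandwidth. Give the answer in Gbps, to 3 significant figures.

2.88 Gbps

L = 4000 bits.
Propagation delay = 655 / 240000000 = 2.72917 μs.
Transmission budget = 4.12 − 2.72917 = 1.39083 μs.
R ≥ L / t_tx = 4000 bits / 1.39083e-06 s = 2.88 Gbps.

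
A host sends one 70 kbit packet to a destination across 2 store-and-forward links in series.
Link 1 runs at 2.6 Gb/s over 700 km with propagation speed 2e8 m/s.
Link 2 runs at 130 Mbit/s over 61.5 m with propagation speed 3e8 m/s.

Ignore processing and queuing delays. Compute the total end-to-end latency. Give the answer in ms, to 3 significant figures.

L = 70000 bits.
Transmission delays (L/R per hop): 0.0269231, 0.538462 ms; sum = 0.565385 ms.
Propagation delays (d/s per hop): 3.5, 0.000205 ms; sum = 3.50021 ms.
End-to-end = 4.07 ms.

4.07 ms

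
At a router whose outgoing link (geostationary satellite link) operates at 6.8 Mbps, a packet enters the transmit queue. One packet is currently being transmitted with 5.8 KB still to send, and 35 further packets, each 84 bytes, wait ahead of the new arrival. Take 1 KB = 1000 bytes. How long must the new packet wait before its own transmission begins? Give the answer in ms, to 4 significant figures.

10.28 ms

Each queued packet: L/R = 672/6800000 = 0.0988235 ms.
35 queued → 3.45882 ms.
Plus remaining 46400 bits of current packet: 6.82353 ms.
Queuing delay = 10.28 ms.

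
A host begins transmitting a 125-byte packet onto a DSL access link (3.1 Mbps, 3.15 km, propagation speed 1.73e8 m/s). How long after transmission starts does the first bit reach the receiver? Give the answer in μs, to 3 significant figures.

First bit experiences only propagation delay: d/s = 3150/173000000 = 18.2 μs.

18.2 μs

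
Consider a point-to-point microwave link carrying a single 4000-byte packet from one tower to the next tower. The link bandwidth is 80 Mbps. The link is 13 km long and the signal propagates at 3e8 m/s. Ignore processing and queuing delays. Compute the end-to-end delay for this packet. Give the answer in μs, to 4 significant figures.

443.3 μs

L = 4000 × 8 = 32000 bits.
Transmission delay = L/R = 32000 / 80000000 = 400 μs.
Propagation delay = d/s = 13000 m / 300000000 m/s = 43.3333 μs.
Total = 443.3 μs.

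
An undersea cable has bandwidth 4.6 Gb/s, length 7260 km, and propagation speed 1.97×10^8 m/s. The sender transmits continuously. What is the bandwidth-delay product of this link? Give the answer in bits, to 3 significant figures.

170000000 bits

Propagation delay = 7260000 / 197000000 = 0.0368528 s.
BDP = R × t_prop = 4600000000 × 0.0368528 = 169523000 bits.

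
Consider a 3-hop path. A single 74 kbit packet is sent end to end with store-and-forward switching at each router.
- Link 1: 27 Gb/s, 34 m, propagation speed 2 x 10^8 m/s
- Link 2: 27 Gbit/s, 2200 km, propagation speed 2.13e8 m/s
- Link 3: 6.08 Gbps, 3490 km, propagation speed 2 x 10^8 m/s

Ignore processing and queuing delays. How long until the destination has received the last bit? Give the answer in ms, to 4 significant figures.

27.80 ms

L = 74000 bits.
Transmission delays (L/R per hop): 0.00274074, 0.00274074, 0.0121711 ms; sum = 0.0176525 ms.
Propagation delays (d/s per hop): 0.00017, 10.3286, 17.45 ms; sum = 27.7788 ms.
End-to-end = 27.80 ms.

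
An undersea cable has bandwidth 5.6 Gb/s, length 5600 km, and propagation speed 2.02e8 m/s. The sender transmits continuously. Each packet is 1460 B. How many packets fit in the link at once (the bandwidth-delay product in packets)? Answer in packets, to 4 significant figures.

Propagation delay = 5600000 / 202000000 = 0.0277228 s.
BDP = R × t_prop = 5600000000 × 0.0277228 = 155248000 bits.
In packets of 11680 bits: 13290 packets.

13290 packets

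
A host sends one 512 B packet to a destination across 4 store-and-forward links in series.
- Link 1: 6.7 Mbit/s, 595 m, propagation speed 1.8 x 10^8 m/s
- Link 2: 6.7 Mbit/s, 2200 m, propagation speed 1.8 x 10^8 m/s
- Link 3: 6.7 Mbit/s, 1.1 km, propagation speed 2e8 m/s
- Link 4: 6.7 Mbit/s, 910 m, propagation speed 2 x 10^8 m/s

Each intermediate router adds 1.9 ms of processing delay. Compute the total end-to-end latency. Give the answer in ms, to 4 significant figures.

8.171 ms

L = 512 × 8 = 4096 bits.
Transmission delay per hop = L/R = 4096/6700000 = 0.611343 ms; 4 hops → 2.44537 ms.
Propagation delays (d/s per hop): 0.00330556, 0.0122222, 0.0055, 0.00455 ms; sum = 0.0255778 ms.
Processing at 3 router(s): 3 × 1.9 ms = 5.7 ms.
End-to-end = 8.171 ms.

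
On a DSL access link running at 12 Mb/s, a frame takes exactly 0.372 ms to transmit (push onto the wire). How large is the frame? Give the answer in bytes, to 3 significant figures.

558 bytes

L = R × t_tx = 12000000 b/s × 0.000372 s = 4464 bits.
In bytes: 4464 / 8 = 558 bytes.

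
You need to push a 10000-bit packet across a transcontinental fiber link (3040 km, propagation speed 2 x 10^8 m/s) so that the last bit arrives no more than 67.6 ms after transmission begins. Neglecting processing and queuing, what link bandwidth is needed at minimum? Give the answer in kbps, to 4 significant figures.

190.8 kbps

Propagation delay = 3040000 / 200000000 = 15.2 ms.
Transmission budget = 67.6 − 15.2 = 52.4 ms.
R ≥ L / t_tx = 10000 bits / 0.0524 s = 190.8 kbps.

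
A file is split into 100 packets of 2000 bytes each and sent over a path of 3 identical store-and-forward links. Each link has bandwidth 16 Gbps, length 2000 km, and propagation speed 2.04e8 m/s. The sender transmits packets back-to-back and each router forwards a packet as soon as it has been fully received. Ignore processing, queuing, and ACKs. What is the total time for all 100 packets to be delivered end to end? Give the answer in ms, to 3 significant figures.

Per-hop transmission t_tx = L/R = 16000/16000000000 = 0.001 ms.
Per-hop propagation t_prop = 2000000/204000000 = 9.80392 ms.
Pipeline fill: first packet needs 3·t_tx to clear all hops; remaining 99 packets each add one t_tx.
Total = (3+100-1)·t_tx + 3·t_prop = 102·0.001 + 3·9.80392 = 29.5 ms.

29.5 ms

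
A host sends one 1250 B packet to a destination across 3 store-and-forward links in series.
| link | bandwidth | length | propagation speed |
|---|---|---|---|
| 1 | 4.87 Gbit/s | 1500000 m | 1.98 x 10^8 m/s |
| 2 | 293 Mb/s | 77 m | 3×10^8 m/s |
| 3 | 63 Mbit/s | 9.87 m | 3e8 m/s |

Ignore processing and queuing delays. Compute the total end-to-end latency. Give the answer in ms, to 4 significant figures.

L = 1250 × 8 = 10000 bits.
Transmission delays (L/R per hop): 0.00205339, 0.0341297, 0.15873 ms; sum = 0.194913 ms.
Propagation delays (d/s per hop): 7.57576, 0.000256667, 3.29e-05 ms; sum = 7.57605 ms.
End-to-end = 7.771 ms.

7.771 ms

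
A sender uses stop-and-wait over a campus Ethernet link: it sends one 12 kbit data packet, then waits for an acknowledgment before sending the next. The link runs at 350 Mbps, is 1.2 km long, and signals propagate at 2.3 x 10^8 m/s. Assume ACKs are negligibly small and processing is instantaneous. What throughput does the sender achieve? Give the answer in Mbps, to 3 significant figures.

t_tx = L/R = 12000/350000000 = 3.42857e-05 s.
t_prop = 1200/2.3e+08 = 5.21739e-06 s; RTT = 1.04348e-05 s.
Cycle = t_tx + RTT = 4.47205e-05 s.
Throughput = L / cycle = 12000 / 4.47205e-05 = 268 Mbps.

268 Mbps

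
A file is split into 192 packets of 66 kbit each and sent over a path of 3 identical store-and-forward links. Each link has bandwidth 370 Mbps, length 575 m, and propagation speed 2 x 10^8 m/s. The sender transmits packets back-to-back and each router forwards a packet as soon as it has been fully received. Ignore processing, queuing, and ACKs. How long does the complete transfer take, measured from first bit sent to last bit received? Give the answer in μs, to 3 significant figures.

Per-hop transmission t_tx = L/R = 66000/370000000 = 178.378 μs.
Per-hop propagation t_prop = 575/200000000 = 2.875 μs.
Pipeline fill: first packet needs 3·t_tx to clear all hops; remaining 191 packets each add one t_tx.
Total = (3+192-1)·t_tx + 3·t_prop = 194·178.378 + 3·2.875 = 34600 μs.

34600 μs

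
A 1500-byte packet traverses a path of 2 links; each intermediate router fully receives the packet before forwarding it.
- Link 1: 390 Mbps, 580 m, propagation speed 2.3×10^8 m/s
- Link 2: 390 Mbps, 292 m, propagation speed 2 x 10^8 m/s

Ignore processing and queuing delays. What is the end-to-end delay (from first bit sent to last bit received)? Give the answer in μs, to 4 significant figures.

65.52 μs

L = 1500 × 8 = 12000 bits.
Transmission delay per hop = L/R = 12000/390000000 = 30.7692 μs; 2 hops → 61.5385 μs.
Propagation delays (d/s per hop): 2.52174, 1.46 μs; sum = 3.98174 μs.
End-to-end = 65.52 μs.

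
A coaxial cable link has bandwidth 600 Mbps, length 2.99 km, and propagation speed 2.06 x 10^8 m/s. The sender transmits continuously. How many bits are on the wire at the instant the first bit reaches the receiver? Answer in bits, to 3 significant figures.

8710 bits

Propagation delay = 2990 / 206000000 = 1.45146e-05 s.
BDP = R × t_prop = 600000000 × 1.45146e-05 = 8708.74 bits.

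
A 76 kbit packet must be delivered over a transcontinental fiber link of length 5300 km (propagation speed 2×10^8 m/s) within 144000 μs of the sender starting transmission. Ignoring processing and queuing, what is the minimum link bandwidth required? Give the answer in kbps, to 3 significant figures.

Propagation delay = 5300000 / 200000000 = 26500 μs.
Transmission budget = 144000 − 26500 = 117500 μs.
R ≥ L / t_tx = 76000 bits / 0.1175 s = 647 kbps.

647 kbps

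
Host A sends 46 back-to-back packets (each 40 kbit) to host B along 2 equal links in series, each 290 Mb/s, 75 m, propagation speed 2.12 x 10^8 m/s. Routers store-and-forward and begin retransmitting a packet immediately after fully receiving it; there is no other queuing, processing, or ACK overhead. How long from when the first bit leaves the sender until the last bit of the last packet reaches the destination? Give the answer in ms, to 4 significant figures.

6.483 ms

Per-hop transmission t_tx = L/R = 40000/290000000 = 0.137931 ms.
Per-hop propagation t_prop = 75/212000000 = 0.000353774 ms.
Pipeline fill: first packet needs 2·t_tx to clear all hops; remaining 45 packets each add one t_tx.
Total = (2+46-1)·t_tx + 2·t_prop = 47·0.137931 + 2·0.000353774 = 6.483 ms.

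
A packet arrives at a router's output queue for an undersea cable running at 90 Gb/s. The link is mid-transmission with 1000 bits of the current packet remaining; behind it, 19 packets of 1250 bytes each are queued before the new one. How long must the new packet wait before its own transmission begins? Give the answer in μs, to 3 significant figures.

Each queued packet: L/R = 10000/90000000000 = 0.111111 μs.
19 queued → 2.11111 μs.
Plus remaining 1000 bits of current packet: 0.0111111 μs.
Queuing delay = 2.12 μs.

2.12 μs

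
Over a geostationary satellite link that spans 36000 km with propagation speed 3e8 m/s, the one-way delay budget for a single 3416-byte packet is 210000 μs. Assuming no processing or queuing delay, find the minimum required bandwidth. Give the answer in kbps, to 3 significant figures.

304 kbps

L = 27328 bits.
Propagation delay = 36000000 / 300000000 = 120000 μs.
Transmission budget = 210000 − 120000 = 90000 μs.
R ≥ L / t_tx = 27328 bits / 0.09 s = 304 kbps.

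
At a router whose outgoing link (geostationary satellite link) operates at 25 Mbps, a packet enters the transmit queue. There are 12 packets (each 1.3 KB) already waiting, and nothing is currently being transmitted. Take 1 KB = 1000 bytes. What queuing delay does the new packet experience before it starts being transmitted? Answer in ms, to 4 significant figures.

Each queued packet: L/R = 10400/25000000 = 0.416 ms.
12 queued → 4.992 ms.
Queuing delay = 4.992 ms.

4.992 ms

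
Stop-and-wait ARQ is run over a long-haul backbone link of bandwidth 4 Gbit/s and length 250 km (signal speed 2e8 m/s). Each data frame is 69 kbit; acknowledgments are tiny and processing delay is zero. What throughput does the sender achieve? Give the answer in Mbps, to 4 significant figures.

27.41 Mbps

t_tx = L/R = 69000/4000000000 = 1.725e-05 s.
t_prop = 250000/200000000 = 0.00125 s; RTT = 0.0025 s.
Cycle = t_tx + RTT = 0.00251725 s.
Throughput = L / cycle = 69000 / 0.00251725 = 27.41 Mbps.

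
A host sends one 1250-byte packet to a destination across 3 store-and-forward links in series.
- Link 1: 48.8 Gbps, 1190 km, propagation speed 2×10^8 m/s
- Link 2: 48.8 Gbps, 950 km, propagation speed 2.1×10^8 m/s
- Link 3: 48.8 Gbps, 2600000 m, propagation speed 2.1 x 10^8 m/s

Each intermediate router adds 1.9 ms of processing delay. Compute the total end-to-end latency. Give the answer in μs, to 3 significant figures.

L = 1250 × 8 = 10000 bits.
Transmission delay per hop = L/R = 10000/48800000000 = 0.204918 μs; 3 hops → 0.614754 μs.
Propagation delays (d/s per hop): 5950, 4523.81, 12381 μs; sum = 22854.8 μs.
Processing at 2 router(s): 2 × 1.9 ms = 3800 μs.
End-to-end = 26700 μs.

26700 μs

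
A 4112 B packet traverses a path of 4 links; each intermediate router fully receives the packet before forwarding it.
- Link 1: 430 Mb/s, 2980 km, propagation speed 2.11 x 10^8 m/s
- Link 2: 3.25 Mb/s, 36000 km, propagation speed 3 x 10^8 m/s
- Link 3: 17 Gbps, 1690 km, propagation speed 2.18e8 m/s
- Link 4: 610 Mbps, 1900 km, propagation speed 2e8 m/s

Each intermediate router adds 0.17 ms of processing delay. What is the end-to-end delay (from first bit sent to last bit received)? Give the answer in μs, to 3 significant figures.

162000 μs

L = 4112 × 8 = 32896 bits.
Transmission delays (L/R per hop): 76.5023, 10121.8, 1.93506, 53.9279 μs; sum = 10254.2 μs.
Propagation delays (d/s per hop): 14123.2, 120000, 7752.29, 9500 μs; sum = 151376 μs.
Processing at 3 router(s): 3 × 0.17 ms = 510 μs.
End-to-end = 162000 μs.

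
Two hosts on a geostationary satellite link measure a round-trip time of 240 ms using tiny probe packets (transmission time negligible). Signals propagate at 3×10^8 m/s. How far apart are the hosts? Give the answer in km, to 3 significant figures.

36000 km

One-way propagation = RTT/2 = 120 ms.
d = s × t = 300000000 × 0.12 = 36000 km.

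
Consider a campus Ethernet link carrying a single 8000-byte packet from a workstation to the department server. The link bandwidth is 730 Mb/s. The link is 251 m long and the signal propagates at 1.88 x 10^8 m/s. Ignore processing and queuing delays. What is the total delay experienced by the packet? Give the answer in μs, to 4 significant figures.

89.01 μs

L = 8000 × 8 = 64000 bits.
Transmission delay = L/R = 64000 / 730000000 = 87.6712 μs.
Propagation delay = d/s = 251 m / 188000000 m/s = 1.33511 μs.
Total = 89.01 μs.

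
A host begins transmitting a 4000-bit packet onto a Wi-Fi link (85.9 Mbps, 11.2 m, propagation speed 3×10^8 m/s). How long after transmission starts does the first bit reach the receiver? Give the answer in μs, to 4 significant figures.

First bit experiences only propagation delay: d/s = 11.2/300000000 = 0.03733 μs.

0.03733 μs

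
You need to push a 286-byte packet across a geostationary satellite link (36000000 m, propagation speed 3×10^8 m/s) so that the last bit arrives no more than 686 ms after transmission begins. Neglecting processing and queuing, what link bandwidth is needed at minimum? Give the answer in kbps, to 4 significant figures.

4.042 kbps

L = 2288 bits.
Propagation delay = 36000000 / 300000000 = 120 ms.
Transmission budget = 686 − 120 = 566 ms.
R ≥ L / t_tx = 2288 bits / 0.566 s = 4.042 kbps.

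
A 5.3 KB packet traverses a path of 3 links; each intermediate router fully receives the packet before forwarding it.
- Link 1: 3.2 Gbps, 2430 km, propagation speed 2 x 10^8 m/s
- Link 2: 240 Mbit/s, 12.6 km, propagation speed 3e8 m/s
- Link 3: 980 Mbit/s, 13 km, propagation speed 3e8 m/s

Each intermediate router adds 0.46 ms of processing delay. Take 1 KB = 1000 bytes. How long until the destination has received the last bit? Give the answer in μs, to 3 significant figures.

L = 42400 bits.
Transmission delays (L/R per hop): 13.25, 176.667, 43.2653 μs; sum = 233.182 μs.
Propagation delays (d/s per hop): 12150, 42, 43.3333 μs; sum = 12235.3 μs.
Processing at 2 router(s): 2 × 0.46 ms = 920 μs.
End-to-end = 13400 μs.

13400 μs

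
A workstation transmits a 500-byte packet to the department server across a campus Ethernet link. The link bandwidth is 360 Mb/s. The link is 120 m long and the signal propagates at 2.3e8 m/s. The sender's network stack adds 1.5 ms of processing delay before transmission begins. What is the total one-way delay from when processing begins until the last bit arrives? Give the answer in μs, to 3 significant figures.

L = 500 × 8 = 4000 bits.
Transmission delay = L/R = 4000 / 360000000 = 11.1111 μs.
Propagation delay = d/s = 120 m / 2.3e+08 m/s = 0.521739 μs.
Plus processing delay 1.5 ms = 1500 μs.
Total = 1510 μs.

1510 μs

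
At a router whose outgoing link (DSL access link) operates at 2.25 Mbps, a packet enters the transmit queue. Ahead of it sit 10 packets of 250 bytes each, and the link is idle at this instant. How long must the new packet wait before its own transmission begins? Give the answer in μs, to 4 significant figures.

Each queued packet: L/R = 2000/2250000 = 888.889 μs.
10 queued → 8888.89 μs.
Queuing delay = 8889 μs.

8889 μs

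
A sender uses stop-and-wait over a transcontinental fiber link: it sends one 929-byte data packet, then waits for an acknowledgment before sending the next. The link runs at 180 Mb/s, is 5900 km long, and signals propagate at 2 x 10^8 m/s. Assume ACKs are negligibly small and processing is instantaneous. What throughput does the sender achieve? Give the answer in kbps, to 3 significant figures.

126 kbps

t_tx = L/R = 7432/180000000 = 4.12889e-05 s.
t_prop = 5900000/200000000 = 0.0295 s; RTT = 0.059 s.
Cycle = t_tx + RTT = 0.0590413 s.
Throughput = L / cycle = 7432 / 0.0590413 = 126 kbps.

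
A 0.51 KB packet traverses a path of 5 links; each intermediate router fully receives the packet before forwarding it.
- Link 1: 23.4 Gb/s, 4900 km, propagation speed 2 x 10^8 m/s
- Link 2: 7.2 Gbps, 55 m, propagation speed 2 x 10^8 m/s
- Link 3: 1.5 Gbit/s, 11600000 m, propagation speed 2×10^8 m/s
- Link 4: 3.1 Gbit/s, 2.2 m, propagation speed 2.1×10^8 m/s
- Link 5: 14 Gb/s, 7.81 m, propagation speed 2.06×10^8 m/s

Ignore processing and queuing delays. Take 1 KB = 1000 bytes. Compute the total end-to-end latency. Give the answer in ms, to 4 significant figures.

82.51 ms

L = 4080 bits.
Transmission delays (L/R per hop): 0.000174359, 0.000566667, 0.00272, 0.00131613, 0.000291429 ms; sum = 0.00506858 ms.
Propagation delays (d/s per hop): 24.5, 0.000275, 58, 1.04762e-05, 3.79126e-05 ms; sum = 82.5003 ms.
End-to-end = 82.51 ms.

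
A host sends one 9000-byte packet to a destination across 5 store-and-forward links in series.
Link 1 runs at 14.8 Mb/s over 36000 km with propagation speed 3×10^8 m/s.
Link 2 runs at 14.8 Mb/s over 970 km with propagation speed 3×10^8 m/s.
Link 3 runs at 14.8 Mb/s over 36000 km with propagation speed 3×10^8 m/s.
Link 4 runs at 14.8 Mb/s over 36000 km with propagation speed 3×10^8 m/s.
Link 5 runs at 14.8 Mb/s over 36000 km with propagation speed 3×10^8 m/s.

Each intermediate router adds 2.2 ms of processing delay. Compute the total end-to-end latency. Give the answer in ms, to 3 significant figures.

L = 9000 × 8 = 72000 bits.
Transmission delay per hop = L/R = 72000/14800000 = 4.86486 ms; 5 hops → 24.3243 ms.
Propagation delays (d/s per hop): 120, 3.23333, 120, 120, 120 ms; sum = 483.233 ms.
Processing at 4 router(s): 4 × 2.2 ms = 8.8 ms.
End-to-end = 516 ms.

516 ms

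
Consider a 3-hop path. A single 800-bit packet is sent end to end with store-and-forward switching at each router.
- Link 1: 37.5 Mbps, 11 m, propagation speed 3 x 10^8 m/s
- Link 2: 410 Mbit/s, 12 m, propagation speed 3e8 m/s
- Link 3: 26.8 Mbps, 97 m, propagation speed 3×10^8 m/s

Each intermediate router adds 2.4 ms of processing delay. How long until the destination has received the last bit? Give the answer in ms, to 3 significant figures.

4.85 ms

Transmission delays (L/R per hop): 0.0213333, 0.00195122, 0.0298507 ms; sum = 0.0531353 ms.
Propagation delays (d/s per hop): 3.66667e-05, 4e-05, 0.000323333 ms; sum = 0.0004 ms.
Processing at 2 router(s): 2 × 2.4 ms = 4.8 ms.
End-to-end = 4.85 ms.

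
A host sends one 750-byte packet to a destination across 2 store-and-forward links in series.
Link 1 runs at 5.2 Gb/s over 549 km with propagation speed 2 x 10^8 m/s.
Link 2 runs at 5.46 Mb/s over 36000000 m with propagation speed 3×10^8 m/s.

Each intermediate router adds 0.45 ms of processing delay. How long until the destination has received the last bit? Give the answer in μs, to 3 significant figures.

L = 750 × 8 = 6000 bits.
Transmission delays (L/R per hop): 1.15385, 1098.9 μs; sum = 1100.05 μs.
Propagation delays (d/s per hop): 2745, 120000 μs; sum = 122745 μs.
Processing at 1 router(s): 1 × 0.45 ms = 450 μs.
End-to-end = 124000 μs.

124000 μs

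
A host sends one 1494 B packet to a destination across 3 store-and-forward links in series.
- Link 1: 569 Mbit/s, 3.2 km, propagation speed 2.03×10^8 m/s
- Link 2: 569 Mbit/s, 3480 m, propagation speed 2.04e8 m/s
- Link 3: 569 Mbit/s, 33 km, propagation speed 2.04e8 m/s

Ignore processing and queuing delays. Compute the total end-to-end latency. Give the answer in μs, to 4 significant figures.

257.6 μs

L = 1494 × 8 = 11952 bits.
Transmission delay per hop = L/R = 11952/569000000 = 21.0053 μs; 3 hops → 63.0158 μs.
Propagation delays (d/s per hop): 15.7635, 17.0588, 161.765 μs; sum = 194.587 μs.
End-to-end = 257.6 μs.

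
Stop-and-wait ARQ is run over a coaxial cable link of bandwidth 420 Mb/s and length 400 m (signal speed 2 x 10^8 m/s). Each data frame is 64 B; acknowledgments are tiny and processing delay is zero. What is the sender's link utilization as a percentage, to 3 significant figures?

23.4 %

t_tx = L/R = 512/420000000 = 1.21905e-06 s.
t_prop = 400/200000000 = 2e-06 s; RTT = 4e-06 s.
Cycle = t_tx + RTT = 5.21905e-06 s.
Utilization = t_tx / cycle = 1.21905e-06/5.21905e-06 = 23.4 %.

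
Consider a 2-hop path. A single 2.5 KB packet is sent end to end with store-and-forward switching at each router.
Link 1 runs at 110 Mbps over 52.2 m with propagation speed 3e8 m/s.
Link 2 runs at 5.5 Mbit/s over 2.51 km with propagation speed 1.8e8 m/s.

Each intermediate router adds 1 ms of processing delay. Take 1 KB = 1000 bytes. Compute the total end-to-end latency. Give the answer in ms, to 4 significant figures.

L = 20000 bits.
Transmission delays (L/R per hop): 0.181818, 3.63636 ms; sum = 3.81818 ms.
Propagation delays (d/s per hop): 0.000174, 0.0139444 ms; sum = 0.0141184 ms.
Processing at 1 router(s): 1 × 1 ms = 1 ms.
End-to-end = 4.832 ms.

4.832 ms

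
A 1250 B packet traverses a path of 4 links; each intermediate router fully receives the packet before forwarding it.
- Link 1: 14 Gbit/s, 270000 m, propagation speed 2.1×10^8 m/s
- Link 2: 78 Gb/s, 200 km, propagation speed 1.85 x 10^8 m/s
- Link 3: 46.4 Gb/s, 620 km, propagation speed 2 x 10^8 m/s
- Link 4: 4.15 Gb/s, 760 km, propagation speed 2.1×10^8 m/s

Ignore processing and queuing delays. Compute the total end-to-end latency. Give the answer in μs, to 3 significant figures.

9090 μs

L = 1250 × 8 = 10000 bits.
Transmission delays (L/R per hop): 0.714286, 0.128205, 0.215517, 2.40964 μs; sum = 3.46765 μs.
Propagation delays (d/s per hop): 1285.71, 1081.08, 3100, 3619.05 μs; sum = 9085.84 μs.
End-to-end = 9090 μs.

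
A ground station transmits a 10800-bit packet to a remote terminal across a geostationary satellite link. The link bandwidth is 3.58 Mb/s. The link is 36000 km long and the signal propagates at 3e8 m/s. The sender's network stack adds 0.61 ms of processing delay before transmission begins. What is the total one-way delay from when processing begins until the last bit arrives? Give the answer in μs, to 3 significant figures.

Transmission delay = L/R = 10800 / 3580000 = 3016.76 μs.
Propagation delay = d/s = 36000000 m / 300000000 m/s = 120000 μs.
Plus processing delay 0.61 ms = 610 μs.
Total = 124000 μs.

124000 μs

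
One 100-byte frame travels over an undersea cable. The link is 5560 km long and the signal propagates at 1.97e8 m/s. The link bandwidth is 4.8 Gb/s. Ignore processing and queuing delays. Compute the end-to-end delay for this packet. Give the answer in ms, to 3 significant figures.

L = 100 × 8 = 800 bits.
Transmission delay = L/R = 800 / 4800000000 = 0.000166667 ms.
Propagation delay = d/s = 5560000 m / 197000000 m/s = 28.2234 ms.
Total = 28.2 ms.

28.2 ms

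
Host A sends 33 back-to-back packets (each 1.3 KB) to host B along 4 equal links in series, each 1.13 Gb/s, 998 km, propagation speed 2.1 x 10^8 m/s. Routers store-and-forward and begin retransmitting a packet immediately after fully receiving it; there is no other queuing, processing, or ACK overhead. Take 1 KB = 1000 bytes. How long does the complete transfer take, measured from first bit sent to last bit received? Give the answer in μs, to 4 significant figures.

19340 μs

Per-hop transmission t_tx = L/R = 10400/1130000000 = 9.20354 μs.
Per-hop propagation t_prop = 998000/210000000 = 4752.38 μs.
Pipeline fill: first packet needs 4·t_tx to clear all hops; remaining 32 packets each add one t_tx.
Total = (4+33-1)·t_tx + 4·t_prop = 36·9.20354 + 4·4752.38 = 19340 μs.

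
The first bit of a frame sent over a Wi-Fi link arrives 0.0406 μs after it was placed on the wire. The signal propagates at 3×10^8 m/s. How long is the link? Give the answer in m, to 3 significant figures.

12.2 m

d = s × t_prop = 300000000 × 4.06e-08 = 12.2 m.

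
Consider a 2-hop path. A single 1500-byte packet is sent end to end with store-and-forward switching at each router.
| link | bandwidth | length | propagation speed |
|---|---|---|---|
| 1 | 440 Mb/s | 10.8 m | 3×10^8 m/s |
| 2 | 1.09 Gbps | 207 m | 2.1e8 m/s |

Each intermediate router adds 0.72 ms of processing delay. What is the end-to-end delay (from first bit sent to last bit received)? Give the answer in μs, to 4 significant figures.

759.3 μs

L = 1500 × 8 = 12000 bits.
Transmission delays (L/R per hop): 27.2727, 11.0092 μs; sum = 38.2819 μs.
Propagation delays (d/s per hop): 0.036, 0.985714 μs; sum = 1.02171 μs.
Processing at 1 router(s): 1 × 0.72 ms = 720 μs.
End-to-end = 759.3 μs.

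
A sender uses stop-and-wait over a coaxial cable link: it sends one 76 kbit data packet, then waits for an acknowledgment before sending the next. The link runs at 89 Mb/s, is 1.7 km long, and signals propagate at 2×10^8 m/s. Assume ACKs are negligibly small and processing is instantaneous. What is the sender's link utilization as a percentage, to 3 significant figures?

t_tx = L/R = 76000/89000000 = 0.000853933 s.
t_prop = 1700/200000000 = 8.5e-06 s; RTT = 1.7e-05 s.
Cycle = t_tx + RTT = 0.000870933 s.
Utilization = t_tx / cycle = 0.000853933/0.000870933 = 98.0 %.

98.0 %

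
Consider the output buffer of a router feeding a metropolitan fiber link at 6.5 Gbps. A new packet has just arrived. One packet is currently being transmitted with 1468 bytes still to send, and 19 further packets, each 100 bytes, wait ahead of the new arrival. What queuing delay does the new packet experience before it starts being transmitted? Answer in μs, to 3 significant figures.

4.15 μs

Each queued packet: L/R = 800/6500000000 = 0.123077 μs.
19 queued → 2.33846 μs.
Plus remaining 11744 bits of current packet: 1.80677 μs.
Queuing delay = 4.15 μs.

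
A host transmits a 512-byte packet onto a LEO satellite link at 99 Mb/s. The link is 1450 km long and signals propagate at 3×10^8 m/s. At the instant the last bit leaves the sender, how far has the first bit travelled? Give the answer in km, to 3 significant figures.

t_tx = L/R = 4096/99000000 = 4.13737e-05 s.
Distance = s × t_tx = 300000000 × 4.13737e-05 = 12.4 km.

12.4 km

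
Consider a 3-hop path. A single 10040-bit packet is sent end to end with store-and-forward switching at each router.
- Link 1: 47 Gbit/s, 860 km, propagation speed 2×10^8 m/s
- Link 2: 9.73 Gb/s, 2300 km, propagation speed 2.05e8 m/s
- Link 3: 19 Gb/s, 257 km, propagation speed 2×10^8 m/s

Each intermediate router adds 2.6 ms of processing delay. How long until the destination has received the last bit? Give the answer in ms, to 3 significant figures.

22.0 ms

Transmission delays (L/R per hop): 0.000213617, 0.00103186, 0.000528421 ms; sum = 0.0017739 ms.
Propagation delays (d/s per hop): 4.3, 11.2195, 1.285 ms; sum = 16.8045 ms.
Processing at 2 router(s): 2 × 2.6 ms = 5.2 ms.
End-to-end = 22.0 ms.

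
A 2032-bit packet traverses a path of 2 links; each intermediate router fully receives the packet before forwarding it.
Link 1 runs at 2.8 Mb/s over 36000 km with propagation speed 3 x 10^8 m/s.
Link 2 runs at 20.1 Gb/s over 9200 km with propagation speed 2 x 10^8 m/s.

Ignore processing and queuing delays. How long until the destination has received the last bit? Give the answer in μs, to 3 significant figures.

167000 μs

Transmission delays (L/R per hop): 725.714, 0.101095 μs; sum = 725.815 μs.
Propagation delays (d/s per hop): 120000, 46000 μs; sum = 166000 μs.
End-to-end = 167000 μs.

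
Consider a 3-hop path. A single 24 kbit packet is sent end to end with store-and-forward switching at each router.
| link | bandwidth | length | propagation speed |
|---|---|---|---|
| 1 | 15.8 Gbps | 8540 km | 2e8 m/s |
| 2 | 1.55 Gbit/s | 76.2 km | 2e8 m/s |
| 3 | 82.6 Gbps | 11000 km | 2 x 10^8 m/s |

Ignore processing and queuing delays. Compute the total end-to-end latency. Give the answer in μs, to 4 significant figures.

98100 μs

L = 24000 bits.
Transmission delays (L/R per hop): 1.51899, 15.4839, 0.290557 μs; sum = 17.2934 μs.
Propagation delays (d/s per hop): 42700, 381, 55000 μs; sum = 98081 μs.
End-to-end = 98100 μs.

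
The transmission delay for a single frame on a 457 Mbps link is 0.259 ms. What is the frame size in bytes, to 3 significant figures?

L = R × t_tx = 457000000 b/s × 0.000259 s = 118363 bits.
In bytes: 118363 / 8 = 14800 bytes.

14800 bytes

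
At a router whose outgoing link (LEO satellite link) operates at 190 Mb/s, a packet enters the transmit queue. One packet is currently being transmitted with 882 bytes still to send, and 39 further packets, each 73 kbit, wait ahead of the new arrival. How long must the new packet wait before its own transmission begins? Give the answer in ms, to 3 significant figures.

Each queued packet: L/R = 73000/190000000 = 0.384211 ms.
39 queued → 14.9842 ms.
Plus remaining 7056 bits of current packet: 0.0371368 ms.
Queuing delay = 15.0 ms.

15.0 ms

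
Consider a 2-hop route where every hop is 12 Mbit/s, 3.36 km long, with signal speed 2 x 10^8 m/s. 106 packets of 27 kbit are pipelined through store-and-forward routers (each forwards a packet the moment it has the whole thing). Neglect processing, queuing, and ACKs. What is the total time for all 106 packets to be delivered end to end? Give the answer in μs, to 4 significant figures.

240800 μs

Per-hop transmission t_tx = L/R = 27000/12000000 = 2250 μs.
Per-hop propagation t_prop = 3360/200000000 = 16.8 μs.
Pipeline fill: first packet needs 2·t_tx to clear all hops; remaining 105 packets each add one t_tx.
Total = (2+106-1)·t_tx + 2·t_prop = 107·2250 + 2·16.8 = 240800 μs.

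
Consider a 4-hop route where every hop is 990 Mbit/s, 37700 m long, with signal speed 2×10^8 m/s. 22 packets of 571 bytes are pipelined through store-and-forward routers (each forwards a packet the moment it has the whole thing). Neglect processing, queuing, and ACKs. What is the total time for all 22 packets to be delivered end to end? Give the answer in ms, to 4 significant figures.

Per-hop transmission t_tx = L/R = 4568/990000000 = 0.00461414 ms.
Per-hop propagation t_prop = 37700/200000000 = 0.1885 ms.
Pipeline fill: first packet needs 4·t_tx to clear all hops; remaining 21 packets each add one t_tx.
Total = (4+22-1)·t_tx + 4·t_prop = 25·0.00461414 + 4·0.1885 = 0.8694 ms.

0.8694 ms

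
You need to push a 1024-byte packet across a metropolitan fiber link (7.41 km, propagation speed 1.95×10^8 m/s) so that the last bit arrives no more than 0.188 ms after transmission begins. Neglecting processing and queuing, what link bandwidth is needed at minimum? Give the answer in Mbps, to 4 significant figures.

L = 8192 bits.
Propagation delay = 7410 / 195000000 = 0.038 ms.
Transmission budget = 0.188 − 0.038 = 0.15 ms.
R ≥ L / t_tx = 8192 bits / 0.00015 s = 54.61 Mbps.

54.61 Mbps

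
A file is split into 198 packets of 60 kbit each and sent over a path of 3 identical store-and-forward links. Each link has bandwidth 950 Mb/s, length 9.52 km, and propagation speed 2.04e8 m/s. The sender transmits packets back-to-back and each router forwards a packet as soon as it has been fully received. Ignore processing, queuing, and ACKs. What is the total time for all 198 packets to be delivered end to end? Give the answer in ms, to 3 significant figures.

12.8 ms

Per-hop transmission t_tx = L/R = 60000/950000000 = 0.0631579 ms.
Per-hop propagation t_prop = 9520/204000000 = 0.0466667 ms.
Pipeline fill: first packet needs 3·t_tx to clear all hops; remaining 197 packets each add one t_tx.
Total = (3+198-1)·t_tx + 3·t_prop = 200·0.0631579 + 3·0.0466667 = 12.8 ms.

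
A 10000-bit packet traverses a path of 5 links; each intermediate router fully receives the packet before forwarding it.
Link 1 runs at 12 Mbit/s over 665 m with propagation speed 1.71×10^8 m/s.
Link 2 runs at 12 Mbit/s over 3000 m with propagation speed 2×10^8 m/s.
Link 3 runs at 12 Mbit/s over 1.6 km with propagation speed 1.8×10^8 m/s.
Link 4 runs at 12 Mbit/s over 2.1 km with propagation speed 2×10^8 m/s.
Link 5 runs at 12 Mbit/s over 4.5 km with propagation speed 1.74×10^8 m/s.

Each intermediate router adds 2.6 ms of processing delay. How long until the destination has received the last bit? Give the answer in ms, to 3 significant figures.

14.6 ms

Transmission delay per hop = L/R = 10000/12000000 = 0.833333 ms; 5 hops → 4.16667 ms.
Propagation delays (d/s per hop): 0.00388889, 0.015, 0.00888889, 0.0105, 0.0258621 ms; sum = 0.0641398 ms.
Processing at 4 router(s): 4 × 2.6 ms = 10.4 ms.
End-to-end = 14.6 ms.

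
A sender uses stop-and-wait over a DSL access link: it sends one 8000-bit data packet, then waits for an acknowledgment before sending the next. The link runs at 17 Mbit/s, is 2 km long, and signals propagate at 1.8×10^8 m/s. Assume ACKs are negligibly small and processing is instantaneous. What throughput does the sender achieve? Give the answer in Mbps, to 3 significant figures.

16.2 Mbps

t_tx = L/R = 8000/17000000 = 0.000470588 s.
t_prop = 2000/180000000 = 1.11111e-05 s; RTT = 2.22222e-05 s.
Cycle = t_tx + RTT = 0.00049281 s.
Throughput = L / cycle = 8000 / 0.00049281 = 16.2 Mbps.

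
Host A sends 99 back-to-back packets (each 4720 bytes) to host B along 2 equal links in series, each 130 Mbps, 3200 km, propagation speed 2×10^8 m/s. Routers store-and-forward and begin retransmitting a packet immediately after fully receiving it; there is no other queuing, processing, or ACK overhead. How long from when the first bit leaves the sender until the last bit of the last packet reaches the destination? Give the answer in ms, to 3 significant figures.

61.0 ms

Per-hop transmission t_tx = L/R = 37760/130000000 = 0.290462 ms.
Per-hop propagation t_prop = 3200000/200000000 = 16 ms.
Pipeline fill: first packet needs 2·t_tx to clear all hops; remaining 98 packets each add one t_tx.
Total = (2+99-1)·t_tx + 2·t_prop = 100·0.290462 + 2·16 = 61.0 ms.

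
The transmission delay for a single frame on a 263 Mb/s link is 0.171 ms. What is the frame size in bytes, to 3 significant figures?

L = R × t_tx = 263000000 b/s × 0.000171 s = 44973 bits.
In bytes: 44973 / 8 = 5620 bytes.

5620 bytes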